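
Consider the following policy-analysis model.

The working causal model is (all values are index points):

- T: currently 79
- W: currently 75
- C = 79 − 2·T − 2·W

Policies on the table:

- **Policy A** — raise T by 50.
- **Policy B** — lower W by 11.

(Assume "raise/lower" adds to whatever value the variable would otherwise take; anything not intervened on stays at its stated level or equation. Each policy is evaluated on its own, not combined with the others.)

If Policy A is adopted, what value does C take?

-329

Policy A (T + 50):
  T = 79 + 50 = 129
  W = 75
  C = 79 − 2·129 − 2·75 = -329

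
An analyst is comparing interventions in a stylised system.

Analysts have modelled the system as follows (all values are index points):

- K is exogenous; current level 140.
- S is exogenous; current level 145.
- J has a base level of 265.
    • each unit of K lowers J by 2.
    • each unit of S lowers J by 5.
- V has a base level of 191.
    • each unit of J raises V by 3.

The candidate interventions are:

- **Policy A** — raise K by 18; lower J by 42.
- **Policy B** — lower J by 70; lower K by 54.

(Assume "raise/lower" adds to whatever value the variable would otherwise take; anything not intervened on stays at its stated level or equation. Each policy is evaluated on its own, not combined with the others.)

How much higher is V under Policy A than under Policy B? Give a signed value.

Policy A (K + 18, J − 42):
  K = 140 + 18 = 158
  S = 145
  J = 265 − 2·158 − 5·145 (−42 from intervention) = -818
  V = 191 + 3·(-818) = -2263
Policy B (J − 70, K − 54):
  K = 140 − 54 = 86
  S = 145
  J = 265 − 2·86 − 5·145 (−70 from intervention) = -702
  V = 191 + 3·(-702) = -1915
V: -2263 − (-1915) = -348

-348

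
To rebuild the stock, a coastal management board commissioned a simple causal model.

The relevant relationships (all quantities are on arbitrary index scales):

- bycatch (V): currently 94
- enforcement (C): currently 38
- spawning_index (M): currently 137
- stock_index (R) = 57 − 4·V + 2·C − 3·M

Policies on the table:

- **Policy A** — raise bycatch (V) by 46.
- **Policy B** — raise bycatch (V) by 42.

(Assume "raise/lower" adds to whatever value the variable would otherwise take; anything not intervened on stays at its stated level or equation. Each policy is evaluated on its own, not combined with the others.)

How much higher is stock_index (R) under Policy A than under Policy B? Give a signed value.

-16

Policy A (V + 46):
  V = 94 + 46 = 140
  C = 38
  M = 137
  R = 57 − 4·140 + 2·38 − 3·137 = -838
Policy B (V + 42):
  V = 94 + 42 = 136
  C = 38
  M = 137
  R = 57 − 4·136 + 2·38 − 3·137 = -822
R: -838 − (-822) = -16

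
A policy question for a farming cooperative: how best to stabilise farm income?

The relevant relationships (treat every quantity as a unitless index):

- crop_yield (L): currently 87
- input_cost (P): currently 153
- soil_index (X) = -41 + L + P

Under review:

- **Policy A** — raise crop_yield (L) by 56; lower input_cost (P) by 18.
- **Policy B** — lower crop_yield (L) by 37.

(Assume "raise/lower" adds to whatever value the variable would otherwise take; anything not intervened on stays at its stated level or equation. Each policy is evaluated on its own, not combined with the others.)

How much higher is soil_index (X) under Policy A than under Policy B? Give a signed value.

75

Policy A (L + 56, P − 18):
  L = 87 + 56 = 143
  P = 153 − 18 = 135
  X = -41 + 143 + 135 = 237
Policy B (L − 37):
  L = 87 − 37 = 50
  P = 153
  X = -41 + 50 + 153 = 162
X: 237 − 162 = 75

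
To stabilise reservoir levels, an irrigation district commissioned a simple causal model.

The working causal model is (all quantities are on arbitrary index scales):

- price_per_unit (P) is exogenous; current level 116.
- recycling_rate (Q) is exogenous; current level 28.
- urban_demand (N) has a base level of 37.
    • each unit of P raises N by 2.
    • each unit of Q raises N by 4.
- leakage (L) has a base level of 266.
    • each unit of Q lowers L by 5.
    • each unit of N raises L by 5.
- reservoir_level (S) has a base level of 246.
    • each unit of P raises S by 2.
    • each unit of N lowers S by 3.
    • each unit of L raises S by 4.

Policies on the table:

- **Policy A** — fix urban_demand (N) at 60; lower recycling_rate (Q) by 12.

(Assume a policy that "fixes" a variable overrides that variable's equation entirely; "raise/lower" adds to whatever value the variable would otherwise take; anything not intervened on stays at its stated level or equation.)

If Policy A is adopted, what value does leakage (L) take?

486

Policy A (N := 60, Q − 12):
  P = 116
  Q = 28 − 12 = 16
  N = 60
  L = 266 − 5·16 + 5·60 = 486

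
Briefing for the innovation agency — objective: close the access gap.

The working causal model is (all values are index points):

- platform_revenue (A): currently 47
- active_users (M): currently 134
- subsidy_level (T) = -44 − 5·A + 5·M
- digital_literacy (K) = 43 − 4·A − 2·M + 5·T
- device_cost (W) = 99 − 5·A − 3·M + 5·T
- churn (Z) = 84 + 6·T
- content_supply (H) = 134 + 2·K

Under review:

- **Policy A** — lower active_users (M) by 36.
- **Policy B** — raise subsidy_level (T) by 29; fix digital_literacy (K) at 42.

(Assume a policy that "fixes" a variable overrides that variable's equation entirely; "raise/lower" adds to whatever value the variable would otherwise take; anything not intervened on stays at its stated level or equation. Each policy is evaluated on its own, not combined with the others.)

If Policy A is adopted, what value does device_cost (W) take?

625

Policy A (M − 36):
  A = 47
  M = 134 − 36 = 98
  T = -44 − 5·47 + 5·98 = 211
  W = 99 − 5·47 − 3·98 + 5·211 = 625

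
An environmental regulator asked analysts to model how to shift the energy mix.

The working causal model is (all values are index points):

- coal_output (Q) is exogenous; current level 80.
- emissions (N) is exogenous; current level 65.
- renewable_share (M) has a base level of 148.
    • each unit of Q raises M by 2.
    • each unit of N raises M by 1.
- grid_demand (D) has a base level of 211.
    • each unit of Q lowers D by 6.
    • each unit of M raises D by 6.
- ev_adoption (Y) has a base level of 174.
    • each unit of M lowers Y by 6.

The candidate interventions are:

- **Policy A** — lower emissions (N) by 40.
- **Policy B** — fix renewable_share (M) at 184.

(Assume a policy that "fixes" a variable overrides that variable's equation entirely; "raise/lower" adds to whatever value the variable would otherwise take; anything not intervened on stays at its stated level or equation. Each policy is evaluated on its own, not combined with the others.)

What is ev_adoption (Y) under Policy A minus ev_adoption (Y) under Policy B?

Policy A (N − 40):
  Q = 80
  N = 65 − 40 = 25
  M = 148 + 2·80 + 25 = 333
  Y = 174 − 6·333 = -1824
Policy B (M := 184):
  Q = 80
  N = 65
  M = 184
  Y = 174 − 6·184 = -930
Y: -1824 − (-930) = -894

-894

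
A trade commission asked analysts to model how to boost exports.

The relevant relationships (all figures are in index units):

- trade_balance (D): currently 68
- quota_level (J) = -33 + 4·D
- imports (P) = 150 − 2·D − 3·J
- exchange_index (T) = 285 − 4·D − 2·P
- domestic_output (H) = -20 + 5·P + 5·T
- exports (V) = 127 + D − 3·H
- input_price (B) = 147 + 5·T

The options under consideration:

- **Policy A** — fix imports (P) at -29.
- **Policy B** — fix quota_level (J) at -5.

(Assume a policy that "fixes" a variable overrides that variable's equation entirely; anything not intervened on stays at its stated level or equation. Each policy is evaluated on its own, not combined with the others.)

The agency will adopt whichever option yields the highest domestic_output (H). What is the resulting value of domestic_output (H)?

190

Policy A (P := -29):
  D = 68
  J = -33 + 4·68 = 239
  P = -29
  T = 285 − 4·68 − 2·(-29) = 71
  H = -20 + 5·(-29) + 5·71 = 190
Policy B (J := -5):
  D = 68
  J = -5
  P = 150 − 2·68 − 3·(-5) = 29
  T = 285 − 4·68 − 2·29 = -45
  H = -20 + 5·29 + 5·(-45) = -100
Comparing — Policy A: H=190, Policy B: H=-100. Highest is 190 (Policy A).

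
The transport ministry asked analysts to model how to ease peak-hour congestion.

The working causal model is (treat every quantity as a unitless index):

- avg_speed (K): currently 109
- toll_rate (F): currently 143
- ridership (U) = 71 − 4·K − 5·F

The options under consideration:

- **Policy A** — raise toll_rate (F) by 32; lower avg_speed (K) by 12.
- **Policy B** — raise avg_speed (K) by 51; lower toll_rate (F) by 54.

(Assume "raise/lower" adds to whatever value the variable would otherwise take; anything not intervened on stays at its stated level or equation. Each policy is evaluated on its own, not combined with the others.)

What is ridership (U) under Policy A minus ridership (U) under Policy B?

Policy A (F + 32, K − 12):
  K = 109 − 12 = 97
  F = 143 + 32 = 175
  U = 71 − 4·97 − 5·175 = -1192
Policy B (K + 51, F − 54):
  K = 109 + 51 = 160
  F = 143 − 54 = 89
  U = 71 − 4·160 − 5·89 = -1014
U: -1192 − (-1014) = -178

-178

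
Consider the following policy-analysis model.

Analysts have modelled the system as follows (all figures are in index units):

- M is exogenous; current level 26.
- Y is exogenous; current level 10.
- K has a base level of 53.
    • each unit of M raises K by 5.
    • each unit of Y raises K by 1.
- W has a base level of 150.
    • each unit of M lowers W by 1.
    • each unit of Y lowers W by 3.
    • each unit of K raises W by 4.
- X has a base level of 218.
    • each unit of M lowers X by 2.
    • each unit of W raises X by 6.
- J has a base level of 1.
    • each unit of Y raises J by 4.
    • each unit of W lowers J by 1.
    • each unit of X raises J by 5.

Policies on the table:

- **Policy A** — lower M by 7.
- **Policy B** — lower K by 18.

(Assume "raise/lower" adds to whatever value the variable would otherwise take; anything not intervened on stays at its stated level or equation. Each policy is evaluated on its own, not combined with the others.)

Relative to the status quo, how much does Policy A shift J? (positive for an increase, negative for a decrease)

-3787

Baseline:
  M = 26
  Y = 10
  K = 53 + 5·26 + 10 = 193
  W = 150 − 26 − 3·10 + 4·193 = 866
  X = 218 − 2·26 + 6·866 = 5362
  J = 1 + 4·10 − 866 + 5·5362 = 25985
Policy A (M − 7):
  M = 26 − 7 = 19
  Y = 10
  K = 53 + 5·19 + 10 = 158
  W = 150 − 19 − 3·10 + 4·158 = 733
  X = 218 − 2·19 + 6·733 = 4578
  J = 1 + 4·10 − 733 + 5·4578 = 22198
Change in J: 22198 − 25985 = -3787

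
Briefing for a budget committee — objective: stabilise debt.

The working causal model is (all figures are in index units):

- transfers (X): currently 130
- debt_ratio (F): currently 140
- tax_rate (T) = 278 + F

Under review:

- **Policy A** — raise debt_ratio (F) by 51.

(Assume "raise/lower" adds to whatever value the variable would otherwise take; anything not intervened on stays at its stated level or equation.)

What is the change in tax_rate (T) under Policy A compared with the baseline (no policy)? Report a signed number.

51

Baseline:
  F = 140
  T = 278 + 140 = 418
Policy A (F + 51):
  F = 140 + 51 = 191
  T = 278 + 191 = 469
Change in T: 469 − 418 = 51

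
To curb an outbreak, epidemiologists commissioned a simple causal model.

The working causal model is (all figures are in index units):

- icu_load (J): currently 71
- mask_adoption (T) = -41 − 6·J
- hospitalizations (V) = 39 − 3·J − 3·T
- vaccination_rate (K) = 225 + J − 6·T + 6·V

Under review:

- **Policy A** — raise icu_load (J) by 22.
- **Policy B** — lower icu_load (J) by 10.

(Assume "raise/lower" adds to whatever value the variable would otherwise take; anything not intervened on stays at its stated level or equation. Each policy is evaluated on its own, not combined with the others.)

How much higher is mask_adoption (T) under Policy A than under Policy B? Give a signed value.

-192

Policy A (J + 22):
  J = 71 + 22 = 93
  T = -41 − 6·93 = -599
Policy B (J − 10):
  J = 71 − 10 = 61
  T = -41 − 6·61 = -407
T: -599 − (-407) = -192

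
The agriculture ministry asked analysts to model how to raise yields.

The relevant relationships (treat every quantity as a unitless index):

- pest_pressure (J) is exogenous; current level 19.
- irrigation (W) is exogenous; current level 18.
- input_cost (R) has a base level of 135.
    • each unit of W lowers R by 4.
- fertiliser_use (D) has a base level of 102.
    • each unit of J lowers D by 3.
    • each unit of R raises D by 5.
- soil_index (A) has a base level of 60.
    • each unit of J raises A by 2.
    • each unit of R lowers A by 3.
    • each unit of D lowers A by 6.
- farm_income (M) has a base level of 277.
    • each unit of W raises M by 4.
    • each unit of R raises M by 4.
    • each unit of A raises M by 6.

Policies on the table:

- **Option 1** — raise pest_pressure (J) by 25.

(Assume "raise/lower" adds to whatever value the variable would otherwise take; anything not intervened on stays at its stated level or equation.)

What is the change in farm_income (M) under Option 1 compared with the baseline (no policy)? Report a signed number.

Baseline:
  J = 19
  W = 18
  R = 135 − 4·18 = 63
  D = 102 − 3·19 + 5·63 = 360
  A = 60 + 2·19 − 3·63 − 6·360 = -2251
  M = 277 + 4·18 + 4·63 + 6·(-2251) = -12905
Option 1 (J + 25):
  J = 19 + 25 = 44
  W = 18
  R = 135 − 4·18 = 63
  D = 102 − 3·44 + 5·63 = 285
  A = 60 + 2·44 − 3·63 − 6·285 = -1751
  M = 277 + 4·18 + 4·63 + 6·(-1751) = -9905
Change in M: -9905 − (-12905) = 3000

3000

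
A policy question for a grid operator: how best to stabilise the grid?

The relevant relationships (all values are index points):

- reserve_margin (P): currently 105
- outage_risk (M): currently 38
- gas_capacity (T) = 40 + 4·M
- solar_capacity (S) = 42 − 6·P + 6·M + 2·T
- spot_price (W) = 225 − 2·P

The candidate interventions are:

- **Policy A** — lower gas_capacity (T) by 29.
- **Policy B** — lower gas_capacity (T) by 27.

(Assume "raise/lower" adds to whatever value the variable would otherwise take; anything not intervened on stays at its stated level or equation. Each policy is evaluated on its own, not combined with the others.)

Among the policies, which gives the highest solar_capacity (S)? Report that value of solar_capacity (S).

Policy A (T − 29):
  P = 105
  M = 38
  T = 40 + 4·38 (−29 from intervention) = 163
  S = 42 − 6·105 + 6·38 + 2·163 = -34
Policy B (T − 27):
  P = 105
  M = 38
  T = 40 + 4·38 (−27 from intervention) = 165
  S = 42 − 6·105 + 6·38 + 2·165 = -30
Comparing — Policy A: S=-34, Policy B: S=-30. Highest is -30 (Policy B).

-30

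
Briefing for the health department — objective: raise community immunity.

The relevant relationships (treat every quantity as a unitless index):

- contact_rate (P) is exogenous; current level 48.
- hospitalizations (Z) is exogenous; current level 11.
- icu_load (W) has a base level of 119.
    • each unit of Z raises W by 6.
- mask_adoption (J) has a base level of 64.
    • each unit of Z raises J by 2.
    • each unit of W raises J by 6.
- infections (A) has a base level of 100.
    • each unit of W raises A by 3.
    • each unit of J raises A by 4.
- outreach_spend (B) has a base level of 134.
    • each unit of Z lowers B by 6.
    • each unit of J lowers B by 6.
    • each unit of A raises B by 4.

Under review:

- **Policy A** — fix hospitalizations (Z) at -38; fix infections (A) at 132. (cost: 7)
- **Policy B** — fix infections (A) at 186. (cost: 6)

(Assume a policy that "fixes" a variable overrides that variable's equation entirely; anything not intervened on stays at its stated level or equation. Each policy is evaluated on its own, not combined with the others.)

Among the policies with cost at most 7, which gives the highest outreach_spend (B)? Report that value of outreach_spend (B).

4886

Policy A (Z := -38, A := 132):
  Z = -38
  W = 119 + 6·(-38) = -109
  J = 64 + 2·(-38) + 6·(-109) = -666
  A = 132
  B = 134 − 6·(-38) − 6·(-666) + 4·132 = 4886
Policy B (A := 186):
  Z = 11
  W = 119 + 6·11 = 185
  J = 64 + 2·11 + 6·185 = 1196
  A = 186
  B = 134 − 6·11 − 6·1196 + 4·186 = -6364
Comparing — Policy A: B=4886, Policy B: B=-6364. Highest is 4886 (Policy A).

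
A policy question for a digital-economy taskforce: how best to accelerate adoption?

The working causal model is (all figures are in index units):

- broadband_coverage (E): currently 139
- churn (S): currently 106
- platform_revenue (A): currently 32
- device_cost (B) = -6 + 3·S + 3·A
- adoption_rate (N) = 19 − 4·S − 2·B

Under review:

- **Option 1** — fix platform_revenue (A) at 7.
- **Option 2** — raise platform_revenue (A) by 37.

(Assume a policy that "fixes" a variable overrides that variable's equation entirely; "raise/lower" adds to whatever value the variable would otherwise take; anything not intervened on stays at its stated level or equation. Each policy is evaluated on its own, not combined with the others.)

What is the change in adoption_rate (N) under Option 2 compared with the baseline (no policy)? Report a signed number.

-222

Baseline:
  S = 106
  A = 32
  B = -6 + 3·106 + 3·32 = 408
  N = 19 − 4·106 − 2·408 = -1221
Option 2 (A + 37):
  S = 106
  A = 32 + 37 = 69
  B = -6 + 3·106 + 3·69 = 519
  N = 19 − 4·106 − 2·519 = -1443
Change in N: -1443 − (-1221) = -222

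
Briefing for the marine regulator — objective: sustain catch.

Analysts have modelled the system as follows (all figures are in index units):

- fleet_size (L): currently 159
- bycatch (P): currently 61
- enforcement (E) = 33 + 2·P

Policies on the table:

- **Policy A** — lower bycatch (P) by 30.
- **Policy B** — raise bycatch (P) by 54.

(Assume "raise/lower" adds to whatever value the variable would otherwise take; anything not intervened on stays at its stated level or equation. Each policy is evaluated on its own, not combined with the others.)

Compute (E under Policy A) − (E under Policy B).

Policy A (P − 30):
  P = 61 − 30 = 31
  E = 33 + 2·31 = 95
Policy B (P + 54):
  P = 61 + 54 = 115
  E = 33 + 2·115 = 263
E: 95 − 263 = -168

-168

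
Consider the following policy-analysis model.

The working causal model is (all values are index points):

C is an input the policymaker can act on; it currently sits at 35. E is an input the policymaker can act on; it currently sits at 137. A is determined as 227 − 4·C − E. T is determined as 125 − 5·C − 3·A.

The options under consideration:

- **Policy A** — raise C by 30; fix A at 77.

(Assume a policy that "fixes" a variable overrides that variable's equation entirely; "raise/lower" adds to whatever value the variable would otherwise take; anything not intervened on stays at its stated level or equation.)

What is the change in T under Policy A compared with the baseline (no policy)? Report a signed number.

-531

Baseline:
  C = 35
  E = 137
  A = 227 − 4·35 − 137 = -50
  T = 125 − 5·35 − 3·(-50) = 100
Policy A (C + 30, A := 77):
  C = 35 + 30 = 65
  E = 137
  A = 77
  T = 125 − 5·65 − 3·77 = -431
Change in T: -431 − 100 = -531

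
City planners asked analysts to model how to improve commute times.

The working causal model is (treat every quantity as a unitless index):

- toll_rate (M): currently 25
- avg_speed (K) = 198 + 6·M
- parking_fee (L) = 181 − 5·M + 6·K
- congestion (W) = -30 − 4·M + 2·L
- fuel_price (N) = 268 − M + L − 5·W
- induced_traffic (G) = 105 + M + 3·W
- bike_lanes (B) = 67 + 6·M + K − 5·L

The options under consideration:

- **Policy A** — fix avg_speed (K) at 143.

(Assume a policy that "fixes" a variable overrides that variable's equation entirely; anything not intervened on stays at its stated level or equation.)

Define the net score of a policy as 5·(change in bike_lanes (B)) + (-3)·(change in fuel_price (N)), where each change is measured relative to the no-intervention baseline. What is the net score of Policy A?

Baseline:
  M = 25
  K = 198 + 6·25 = 348
  L = 181 − 5·25 + 6·348 = 2144
  W = -30 − 4·25 + 2·2144 = 4158
  N = 268 − 25 + 2144 − 5·4158 = -18403
  B = 67 + 6·25 + 348 − 5·2144 = -10155
Policy A (K := 143):
  M = 25
  K = 143
  L = 181 − 5·25 + 6·143 = 914
  W = -30 − 4·25 + 2·914 = 1698
  N = 268 − 25 + 914 − 5·1698 = -7333
  B = 67 + 6·25 + 143 − 5·914 = -4210
ΔB = -4210 − (-10155) = 5945; ΔN = -7333 − (-18403) = 11070
Score = 5·5945 + (-3)·11070 = -3485

-3485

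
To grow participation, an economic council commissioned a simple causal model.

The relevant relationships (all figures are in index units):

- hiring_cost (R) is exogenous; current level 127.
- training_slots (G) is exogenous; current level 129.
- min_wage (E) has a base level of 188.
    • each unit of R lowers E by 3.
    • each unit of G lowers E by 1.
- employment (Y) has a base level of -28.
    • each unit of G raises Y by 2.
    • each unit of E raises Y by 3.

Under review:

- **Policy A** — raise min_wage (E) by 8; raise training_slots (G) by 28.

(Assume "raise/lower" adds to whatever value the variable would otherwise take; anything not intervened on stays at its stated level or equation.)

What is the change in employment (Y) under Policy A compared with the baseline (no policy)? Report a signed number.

-4

Baseline:
  R = 127
  G = 129
  E = 188 − 3·127 − 129 = -322
  Y = -28 + 2·129 + 3·(-322) = -736
Policy A (E + 8, G + 28):
  R = 127
  G = 129 + 28 = 157
  E = 188 − 3·127 − 157 (+8 from intervention) = -342
  Y = -28 + 2·157 + 3·(-342) = -740
Change in Y: -740 − (-736) = -4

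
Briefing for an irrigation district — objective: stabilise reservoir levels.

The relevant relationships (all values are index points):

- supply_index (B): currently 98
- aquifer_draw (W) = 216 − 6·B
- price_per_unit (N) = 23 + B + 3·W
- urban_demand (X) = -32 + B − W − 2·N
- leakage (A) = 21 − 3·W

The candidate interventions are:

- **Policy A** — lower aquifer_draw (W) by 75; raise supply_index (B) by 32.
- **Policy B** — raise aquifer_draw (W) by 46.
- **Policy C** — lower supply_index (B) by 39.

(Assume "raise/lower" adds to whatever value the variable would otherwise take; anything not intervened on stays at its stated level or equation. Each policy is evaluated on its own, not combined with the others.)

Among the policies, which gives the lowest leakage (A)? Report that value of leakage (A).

Policy A (W − 75, B + 32):
  B = 98 + 32 = 130
  W = 216 − 6·130 (−75 from intervention) = -639
  A = 21 − 3·(-639) = 1938
Policy B (W + 46):
  B = 98
  W = 216 − 6·98 (+46 from intervention) = -326
  A = 21 − 3·(-326) = 999
Policy C (B − 39):
  B = 98 − 39 = 59
  W = 216 − 6·59 = -138
  A = 21 − 3·(-138) = 435
Comparing — Policy A: A=1938, Policy B: A=999, Policy C: A=435. Lowest is 435 (Policy C).

435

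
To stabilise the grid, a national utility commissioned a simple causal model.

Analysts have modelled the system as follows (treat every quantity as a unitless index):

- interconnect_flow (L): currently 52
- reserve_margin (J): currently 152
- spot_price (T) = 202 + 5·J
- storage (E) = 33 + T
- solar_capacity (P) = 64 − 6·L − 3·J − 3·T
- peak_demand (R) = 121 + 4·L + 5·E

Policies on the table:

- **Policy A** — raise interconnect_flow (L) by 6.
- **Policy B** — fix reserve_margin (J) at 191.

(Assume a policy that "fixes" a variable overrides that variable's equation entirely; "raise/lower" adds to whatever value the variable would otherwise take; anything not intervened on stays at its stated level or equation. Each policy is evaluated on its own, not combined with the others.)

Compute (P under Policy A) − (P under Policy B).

666

Policy A (L + 6):
  L = 52 + 6 = 58
  J = 152
  T = 202 + 5·152 = 962
  P = 64 − 6·58 − 3·152 − 3·962 = -3626
Policy B (J := 191):
  L = 52
  J = 191
  T = 202 + 5·191 = 1157
  P = 64 − 6·52 − 3·191 − 3·1157 = -4292
P: -3626 − (-4292) = 666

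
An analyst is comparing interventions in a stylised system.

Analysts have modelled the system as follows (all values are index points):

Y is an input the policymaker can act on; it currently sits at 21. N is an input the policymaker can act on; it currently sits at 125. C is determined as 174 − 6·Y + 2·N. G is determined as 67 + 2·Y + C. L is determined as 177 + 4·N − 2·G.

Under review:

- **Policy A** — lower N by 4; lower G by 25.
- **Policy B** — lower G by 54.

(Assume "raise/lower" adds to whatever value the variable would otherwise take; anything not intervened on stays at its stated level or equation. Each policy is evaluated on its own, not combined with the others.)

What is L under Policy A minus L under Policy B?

-58

Policy A (N − 4, G − 25):
  Y = 21
  N = 125 − 4 = 121
  C = 174 − 6·21 + 2·121 = 290
  G = 67 + 2·21 + 290 (−25 from intervention) = 374
  L = 177 + 4·121 − 2·374 = -87
Policy B (G − 54):
  Y = 21
  N = 125
  C = 174 − 6·21 + 2·125 = 298
  G = 67 + 2·21 + 298 (−54 from intervention) = 353
  L = 177 + 4·125 − 2·353 = -29
L: -87 − (-29) = -58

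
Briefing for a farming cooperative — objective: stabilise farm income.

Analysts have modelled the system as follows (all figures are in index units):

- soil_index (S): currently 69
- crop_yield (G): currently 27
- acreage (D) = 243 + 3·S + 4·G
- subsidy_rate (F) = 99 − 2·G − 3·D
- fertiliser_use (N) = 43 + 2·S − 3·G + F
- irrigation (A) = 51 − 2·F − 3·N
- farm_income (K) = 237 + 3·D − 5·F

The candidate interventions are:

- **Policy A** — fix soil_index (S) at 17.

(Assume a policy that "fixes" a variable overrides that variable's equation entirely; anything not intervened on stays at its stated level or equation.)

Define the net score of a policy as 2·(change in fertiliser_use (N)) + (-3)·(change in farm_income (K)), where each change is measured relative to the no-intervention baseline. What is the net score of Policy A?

Baseline:
  S = 69
  G = 27
  D = 243 + 3·69 + 4·27 = 558
  F = 99 − 2·27 − 3·558 = -1629
  N = 43 + 2·69 − 3·27 + (-1629) = -1529
  K = 237 + 3·558 − 5·(-1629) = 10056
Policy A (S := 17):
  S = 17
  G = 27
  D = 243 + 3·17 + 4·27 = 402
  F = 99 − 2·27 − 3·402 = -1161
  N = 43 + 2·17 − 3·27 + (-1161) = -1165
  K = 237 + 3·402 − 5·(-1161) = 7248
ΔN = -1165 − (-1529) = 364; ΔK = 7248 − 10056 = -2808
Score = 2·364 + (-3)·(-2808) = 9152

9152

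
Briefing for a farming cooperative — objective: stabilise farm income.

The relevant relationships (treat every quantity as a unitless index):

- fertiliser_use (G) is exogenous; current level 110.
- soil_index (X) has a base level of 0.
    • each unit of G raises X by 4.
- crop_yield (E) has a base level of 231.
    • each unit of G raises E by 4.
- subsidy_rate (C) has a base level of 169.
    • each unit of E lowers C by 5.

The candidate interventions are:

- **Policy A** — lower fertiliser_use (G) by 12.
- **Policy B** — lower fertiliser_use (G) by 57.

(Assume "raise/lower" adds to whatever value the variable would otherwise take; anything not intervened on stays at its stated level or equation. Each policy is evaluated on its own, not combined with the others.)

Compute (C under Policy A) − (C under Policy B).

-900

Policy A (G − 12):
  G = 110 − 12 = 98
  E = 231 + 4·98 = 623
  C = 169 − 5·623 = -2946
Policy B (G − 57):
  G = 110 − 57 = 53
  E = 231 + 4·53 = 443
  C = 169 − 5·443 = -2046
C: -2946 − (-2046) = -900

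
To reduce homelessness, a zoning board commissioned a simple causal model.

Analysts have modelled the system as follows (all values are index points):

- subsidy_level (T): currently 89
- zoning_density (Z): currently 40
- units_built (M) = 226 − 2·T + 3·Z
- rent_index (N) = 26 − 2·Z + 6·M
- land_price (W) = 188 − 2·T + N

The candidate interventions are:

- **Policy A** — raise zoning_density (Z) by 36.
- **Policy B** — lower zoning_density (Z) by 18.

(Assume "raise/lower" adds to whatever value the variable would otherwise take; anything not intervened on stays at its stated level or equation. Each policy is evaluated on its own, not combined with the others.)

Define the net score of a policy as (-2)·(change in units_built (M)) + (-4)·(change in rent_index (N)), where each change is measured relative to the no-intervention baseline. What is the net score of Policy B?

Baseline:
  T = 89
  Z = 40
  M = 226 − 2·89 + 3·40 = 168
  N = 26 − 2·40 + 6·168 = 954
Policy B (Z − 18):
  T = 89
  Z = 40 − 18 = 22
  M = 226 − 2·89 + 3·22 = 114
  N = 26 − 2·22 + 6·114 = 666
ΔM = 114 − 168 = -54; ΔN = 666 − 954 = -288
Score = (-2)·(-54) + (-4)·(-288) = 1260

1260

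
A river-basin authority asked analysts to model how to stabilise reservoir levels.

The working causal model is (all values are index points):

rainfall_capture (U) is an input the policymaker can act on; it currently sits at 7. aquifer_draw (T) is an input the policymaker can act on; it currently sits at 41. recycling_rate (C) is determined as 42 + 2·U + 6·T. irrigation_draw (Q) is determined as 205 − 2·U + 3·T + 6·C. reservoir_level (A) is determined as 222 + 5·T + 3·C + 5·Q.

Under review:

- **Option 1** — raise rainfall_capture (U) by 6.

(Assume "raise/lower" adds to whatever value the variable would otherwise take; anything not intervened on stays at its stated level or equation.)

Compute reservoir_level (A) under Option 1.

Option 1 (U + 6):
  U = 7 + 6 = 13
  T = 41
  C = 42 + 2·13 + 6·41 = 314
  Q = 205 − 2·13 + 3·41 + 6·314 = 2186
  A = 222 + 5·41 + 3·314 + 5·2186 = 12299

12299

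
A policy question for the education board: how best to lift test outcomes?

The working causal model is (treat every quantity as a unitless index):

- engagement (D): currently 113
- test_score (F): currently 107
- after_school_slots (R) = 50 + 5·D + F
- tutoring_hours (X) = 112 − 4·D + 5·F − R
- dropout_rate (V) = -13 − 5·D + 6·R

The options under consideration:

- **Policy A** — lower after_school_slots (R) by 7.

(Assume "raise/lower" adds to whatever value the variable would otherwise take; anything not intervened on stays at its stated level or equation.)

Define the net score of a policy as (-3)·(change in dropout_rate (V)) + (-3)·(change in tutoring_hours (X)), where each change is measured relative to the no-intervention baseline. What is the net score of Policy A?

105

Baseline:
  D = 113
  F = 107
  R = 50 + 5·113 + 107 = 722
  X = 112 − 4·113 + 5·107 − 722 = -527
  V = -13 − 5·113 + 6·722 = 3754
Policy A (R − 7):
  D = 113
  F = 107
  R = 50 + 5·113 + 107 (−7 from intervention) = 715
  X = 112 − 4·113 + 5·107 − 715 = -520
  V = -13 − 5·113 + 6·715 = 3712
ΔV = 3712 − 3754 = -42; ΔX = -520 − (-527) = 7
Score = (-3)·(-42) + (-3)·7 = 105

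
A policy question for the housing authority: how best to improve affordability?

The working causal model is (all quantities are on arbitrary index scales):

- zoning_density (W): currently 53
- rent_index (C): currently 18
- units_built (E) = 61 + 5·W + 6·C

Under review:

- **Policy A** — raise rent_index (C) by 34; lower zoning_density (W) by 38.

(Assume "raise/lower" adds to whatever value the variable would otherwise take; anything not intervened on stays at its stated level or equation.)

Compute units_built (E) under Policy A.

Policy A (C + 34, W − 38):
  W = 53 − 38 = 15
  C = 18 + 34 = 52
  E = 61 + 5·15 + 6·52 = 448

448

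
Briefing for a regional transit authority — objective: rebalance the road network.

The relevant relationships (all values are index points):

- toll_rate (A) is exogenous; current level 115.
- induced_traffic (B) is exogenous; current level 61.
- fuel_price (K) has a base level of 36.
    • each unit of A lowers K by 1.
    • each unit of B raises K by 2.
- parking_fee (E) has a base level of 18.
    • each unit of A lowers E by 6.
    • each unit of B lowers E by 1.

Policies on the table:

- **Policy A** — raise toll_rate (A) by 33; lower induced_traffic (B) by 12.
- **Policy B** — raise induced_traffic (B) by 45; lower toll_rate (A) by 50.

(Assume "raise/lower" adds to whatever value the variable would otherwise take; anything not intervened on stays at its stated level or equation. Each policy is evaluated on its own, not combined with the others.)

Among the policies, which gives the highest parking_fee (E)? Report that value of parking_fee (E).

-478

Policy A (A + 33, B − 12):
  A = 115 + 33 = 148
  B = 61 − 12 = 49
  E = 18 − 6·148 − 49 = -919
Policy B (B + 45, A − 50):
  A = 115 − 50 = 65
  B = 61 + 45 = 106
  E = 18 − 6·65 − 106 = -478
Comparing — Policy A: E=-919, Policy B: E=-478. Highest is -478 (Policy B).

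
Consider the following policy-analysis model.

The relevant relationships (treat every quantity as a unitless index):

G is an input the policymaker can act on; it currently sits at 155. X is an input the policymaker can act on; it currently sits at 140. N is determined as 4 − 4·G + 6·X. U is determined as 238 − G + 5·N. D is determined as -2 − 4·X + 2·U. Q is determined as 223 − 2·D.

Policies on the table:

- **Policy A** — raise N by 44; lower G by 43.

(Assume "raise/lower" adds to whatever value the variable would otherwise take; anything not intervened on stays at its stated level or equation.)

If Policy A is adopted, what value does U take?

Policy A (N + 44, G − 43):
  G = 155 − 43 = 112
  X = 140
  N = 4 − 4·112 + 6·140 (+44 from intervention) = 440
  U = 238 − 112 + 5·440 = 2326

2326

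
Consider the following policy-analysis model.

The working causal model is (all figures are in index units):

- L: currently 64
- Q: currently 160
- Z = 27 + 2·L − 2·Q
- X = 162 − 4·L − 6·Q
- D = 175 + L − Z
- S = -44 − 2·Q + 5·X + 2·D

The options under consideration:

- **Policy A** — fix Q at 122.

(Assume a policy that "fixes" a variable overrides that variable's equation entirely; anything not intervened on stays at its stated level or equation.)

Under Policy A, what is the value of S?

Policy A (Q := 122):
  L = 64
  Q = 122
  Z = 27 + 2·64 − 2·122 = -89
  X = 162 − 4·64 − 6·122 = -826
  D = 175 + 64 − (-89) = 328
  S = -44 − 2·122 + 5·(-826) + 2·328 = -3762

-3762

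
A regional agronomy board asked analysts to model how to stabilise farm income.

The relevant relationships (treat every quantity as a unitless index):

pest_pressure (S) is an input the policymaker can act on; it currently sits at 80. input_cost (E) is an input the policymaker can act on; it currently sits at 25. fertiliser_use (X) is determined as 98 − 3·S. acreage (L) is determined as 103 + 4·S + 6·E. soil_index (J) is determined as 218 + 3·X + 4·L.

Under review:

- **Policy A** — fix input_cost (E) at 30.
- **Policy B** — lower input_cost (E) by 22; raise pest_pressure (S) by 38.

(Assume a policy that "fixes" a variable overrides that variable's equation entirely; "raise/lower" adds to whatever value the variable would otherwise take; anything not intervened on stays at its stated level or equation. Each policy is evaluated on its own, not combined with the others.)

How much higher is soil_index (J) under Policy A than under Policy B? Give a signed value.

Policy A (E := 30):
  S = 80
  E = 30
  X = 98 − 3·80 = -142
  L = 103 + 4·80 + 6·30 = 603
  J = 218 + 3·(-142) + 4·603 = 2204
Policy B (E − 22, S + 38):
  S = 80 + 38 = 118
  E = 25 − 22 = 3
  X = 98 − 3·118 = -256
  L = 103 + 4·118 + 6·3 = 593
  J = 218 + 3·(-256) + 4·593 = 1822
J: 2204 − 1822 = 382

382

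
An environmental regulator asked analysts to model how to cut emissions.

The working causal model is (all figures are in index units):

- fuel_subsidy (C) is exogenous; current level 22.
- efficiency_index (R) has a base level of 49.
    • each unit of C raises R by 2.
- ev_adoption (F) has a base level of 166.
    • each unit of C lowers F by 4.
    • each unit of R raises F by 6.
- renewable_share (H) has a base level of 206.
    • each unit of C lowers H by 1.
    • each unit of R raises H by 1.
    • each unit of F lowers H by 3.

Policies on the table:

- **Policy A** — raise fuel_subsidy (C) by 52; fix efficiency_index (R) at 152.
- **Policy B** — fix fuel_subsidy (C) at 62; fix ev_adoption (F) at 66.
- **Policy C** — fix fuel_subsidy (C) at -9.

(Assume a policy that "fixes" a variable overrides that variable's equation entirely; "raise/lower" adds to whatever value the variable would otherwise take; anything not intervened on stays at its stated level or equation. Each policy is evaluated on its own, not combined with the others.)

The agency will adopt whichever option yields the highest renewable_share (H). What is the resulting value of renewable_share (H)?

119

Policy A (C + 52, R := 152):
  C = 22 + 52 = 74
  R = 152
  F = 166 − 4·74 + 6·152 = 782
  H = 206 − 74 + 152 − 3·782 = -2062
Policy B (C := 62, F := 66):
  C = 62
  R = 49 + 2·62 = 173
  F = 66
  H = 206 − 62 + 173 − 3·66 = 119
Policy C (C := -9):
  C = -9
  R = 49 + 2·(-9) = 31
  F = 166 − 4·(-9) + 6·31 = 388
  H = 206 − (-9) + 31 − 3·388 = -918
Comparing — Policy A: H=-2062, Policy B: H=119, Policy C: H=-918. Highest is 119 (Policy B).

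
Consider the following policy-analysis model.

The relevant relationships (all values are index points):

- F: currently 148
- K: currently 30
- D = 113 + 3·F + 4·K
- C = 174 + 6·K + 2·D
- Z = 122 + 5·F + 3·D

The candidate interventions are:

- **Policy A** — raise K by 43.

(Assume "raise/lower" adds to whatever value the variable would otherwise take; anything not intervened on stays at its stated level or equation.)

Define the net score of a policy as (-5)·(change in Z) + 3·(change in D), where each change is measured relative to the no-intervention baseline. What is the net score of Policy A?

-2064

Baseline:
  F = 148
  K = 30
  D = 113 + 3·148 + 4·30 = 677
  Z = 122 + 5·148 + 3·677 = 2893
Policy A (K + 43):
  F = 148
  K = 30 + 43 = 73
  D = 113 + 3·148 + 4·73 = 849
  Z = 122 + 5·148 + 3·849 = 3409
ΔZ = 3409 − 2893 = 516; ΔD = 849 − 677 = 172
Score = (-5)·516 + 3·172 = -2064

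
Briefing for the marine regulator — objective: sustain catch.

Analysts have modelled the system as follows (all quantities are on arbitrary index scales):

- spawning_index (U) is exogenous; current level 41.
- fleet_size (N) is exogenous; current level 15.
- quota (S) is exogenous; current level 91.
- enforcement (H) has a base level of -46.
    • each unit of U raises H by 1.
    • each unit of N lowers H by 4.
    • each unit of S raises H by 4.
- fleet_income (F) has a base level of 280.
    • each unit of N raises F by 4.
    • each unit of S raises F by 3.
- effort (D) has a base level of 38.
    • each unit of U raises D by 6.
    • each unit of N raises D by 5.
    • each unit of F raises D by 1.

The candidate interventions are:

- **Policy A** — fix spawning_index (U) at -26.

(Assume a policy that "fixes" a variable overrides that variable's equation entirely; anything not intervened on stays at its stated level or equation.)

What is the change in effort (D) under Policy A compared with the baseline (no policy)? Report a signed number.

-402

Baseline:
  U = 41
  N = 15
  S = 91
  F = 280 + 4·15 + 3·91 = 613
  D = 38 + 6·41 + 5·15 + 613 = 972
Policy A (U := -26):
  U = -26
  N = 15
  S = 91
  F = 280 + 4·15 + 3·91 = 613
  D = 38 + 6·(-26) + 5·15 + 613 = 570
Change in D: 570 − 972 = -402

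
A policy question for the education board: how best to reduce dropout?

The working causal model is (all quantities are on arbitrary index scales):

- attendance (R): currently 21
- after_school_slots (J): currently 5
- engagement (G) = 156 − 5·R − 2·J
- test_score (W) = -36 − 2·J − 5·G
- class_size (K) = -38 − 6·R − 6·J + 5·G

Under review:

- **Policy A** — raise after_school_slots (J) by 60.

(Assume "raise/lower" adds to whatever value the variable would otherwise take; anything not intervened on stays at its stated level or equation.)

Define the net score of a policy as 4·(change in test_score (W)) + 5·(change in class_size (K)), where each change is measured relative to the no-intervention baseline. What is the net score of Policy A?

Baseline:
  R = 21
  J = 5
  G = 156 − 5·21 − 2·5 = 41
  W = -36 − 2·5 − 5·41 = -251
  K = -38 − 6·21 − 6·5 + 5·41 = 11
Policy A (J + 60):
  R = 21
  J = 5 + 60 = 65
  G = 156 − 5·21 − 2·65 = -79
  W = -36 − 2·65 − 5·(-79) = 229
  K = -38 − 6·21 − 6·65 + 5·(-79) = -949
ΔW = 229 − (-251) = 480; ΔK = -949 − 11 = -960
Score = 4·480 + 5·(-960) = -2880

-2880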